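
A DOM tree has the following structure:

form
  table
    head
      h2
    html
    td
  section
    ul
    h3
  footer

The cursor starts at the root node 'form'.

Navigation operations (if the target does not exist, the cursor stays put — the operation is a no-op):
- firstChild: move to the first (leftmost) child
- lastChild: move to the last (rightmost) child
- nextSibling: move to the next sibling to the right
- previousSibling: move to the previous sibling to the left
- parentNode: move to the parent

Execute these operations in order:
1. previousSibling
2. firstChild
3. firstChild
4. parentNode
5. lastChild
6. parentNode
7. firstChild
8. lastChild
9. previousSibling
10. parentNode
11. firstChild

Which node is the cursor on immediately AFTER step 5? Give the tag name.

After 1 (previousSibling): form (no-op, stayed)
After 2 (firstChild): table
After 3 (firstChild): head
After 4 (parentNode): table
After 5 (lastChild): td

Answer: td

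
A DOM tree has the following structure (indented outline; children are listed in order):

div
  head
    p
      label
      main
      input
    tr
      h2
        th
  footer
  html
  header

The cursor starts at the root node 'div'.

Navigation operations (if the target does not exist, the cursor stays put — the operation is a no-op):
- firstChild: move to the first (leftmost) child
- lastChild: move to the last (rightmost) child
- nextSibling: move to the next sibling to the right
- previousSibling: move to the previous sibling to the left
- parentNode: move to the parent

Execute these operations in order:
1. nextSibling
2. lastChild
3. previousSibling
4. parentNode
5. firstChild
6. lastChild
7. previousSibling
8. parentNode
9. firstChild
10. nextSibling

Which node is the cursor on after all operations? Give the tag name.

After 1 (nextSibling): div (no-op, stayed)
After 2 (lastChild): header
After 3 (previousSibling): html
After 4 (parentNode): div
After 5 (firstChild): head
After 6 (lastChild): tr
After 7 (previousSibling): p
After 8 (parentNode): head
After 9 (firstChild): p
After 10 (nextSibling): tr

Answer: tr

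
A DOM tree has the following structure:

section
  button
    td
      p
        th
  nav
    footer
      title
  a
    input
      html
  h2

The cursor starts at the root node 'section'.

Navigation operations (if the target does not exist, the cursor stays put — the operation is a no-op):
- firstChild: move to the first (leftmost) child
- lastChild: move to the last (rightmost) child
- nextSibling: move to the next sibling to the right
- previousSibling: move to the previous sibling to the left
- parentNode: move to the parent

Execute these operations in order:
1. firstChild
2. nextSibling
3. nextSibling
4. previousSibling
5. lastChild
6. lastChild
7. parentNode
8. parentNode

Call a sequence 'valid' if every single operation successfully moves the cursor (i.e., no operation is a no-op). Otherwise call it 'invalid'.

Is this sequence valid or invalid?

After 1 (firstChild): button
After 2 (nextSibling): nav
After 3 (nextSibling): a
After 4 (previousSibling): nav
After 5 (lastChild): footer
After 6 (lastChild): title
After 7 (parentNode): footer
After 8 (parentNode): nav

Answer: valid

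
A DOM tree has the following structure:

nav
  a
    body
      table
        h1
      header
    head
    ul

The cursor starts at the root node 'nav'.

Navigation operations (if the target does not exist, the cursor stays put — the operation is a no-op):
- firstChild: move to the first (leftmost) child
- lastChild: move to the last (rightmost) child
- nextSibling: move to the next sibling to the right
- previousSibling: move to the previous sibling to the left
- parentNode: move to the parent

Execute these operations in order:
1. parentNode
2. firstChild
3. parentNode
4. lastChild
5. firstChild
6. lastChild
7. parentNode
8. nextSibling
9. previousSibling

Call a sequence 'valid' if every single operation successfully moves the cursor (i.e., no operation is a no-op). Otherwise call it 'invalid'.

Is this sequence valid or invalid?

After 1 (parentNode): nav (no-op, stayed)
After 2 (firstChild): a
After 3 (parentNode): nav
After 4 (lastChild): a
After 5 (firstChild): body
After 6 (lastChild): header
After 7 (parentNode): body
After 8 (nextSibling): head
After 9 (previousSibling): body

Answer: invalid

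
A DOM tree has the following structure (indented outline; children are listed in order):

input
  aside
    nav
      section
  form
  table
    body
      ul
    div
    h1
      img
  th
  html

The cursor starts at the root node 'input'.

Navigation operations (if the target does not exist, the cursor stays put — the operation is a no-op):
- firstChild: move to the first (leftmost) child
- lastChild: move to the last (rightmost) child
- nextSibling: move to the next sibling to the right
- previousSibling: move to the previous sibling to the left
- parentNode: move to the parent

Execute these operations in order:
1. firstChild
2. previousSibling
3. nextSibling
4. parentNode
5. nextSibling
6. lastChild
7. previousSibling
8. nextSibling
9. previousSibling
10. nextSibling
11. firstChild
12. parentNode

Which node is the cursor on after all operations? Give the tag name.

Answer: input

Derivation:
After 1 (firstChild): aside
After 2 (previousSibling): aside (no-op, stayed)
After 3 (nextSibling): form
After 4 (parentNode): input
After 5 (nextSibling): input (no-op, stayed)
After 6 (lastChild): html
After 7 (previousSibling): th
After 8 (nextSibling): html
After 9 (previousSibling): th
After 10 (nextSibling): html
After 11 (firstChild): html (no-op, stayed)
After 12 (parentNode): input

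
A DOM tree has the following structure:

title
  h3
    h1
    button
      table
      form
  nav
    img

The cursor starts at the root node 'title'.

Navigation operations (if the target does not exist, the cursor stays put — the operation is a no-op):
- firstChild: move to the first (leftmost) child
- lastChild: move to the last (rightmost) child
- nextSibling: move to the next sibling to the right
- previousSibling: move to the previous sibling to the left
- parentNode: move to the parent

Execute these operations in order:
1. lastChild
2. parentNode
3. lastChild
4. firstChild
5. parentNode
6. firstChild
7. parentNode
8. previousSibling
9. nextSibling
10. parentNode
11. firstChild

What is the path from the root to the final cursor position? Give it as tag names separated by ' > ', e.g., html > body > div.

After 1 (lastChild): nav
After 2 (parentNode): title
After 3 (lastChild): nav
After 4 (firstChild): img
After 5 (parentNode): nav
After 6 (firstChild): img
After 7 (parentNode): nav
After 8 (previousSibling): h3
After 9 (nextSibling): nav
After 10 (parentNode): title
After 11 (firstChild): h3

Answer: title > h3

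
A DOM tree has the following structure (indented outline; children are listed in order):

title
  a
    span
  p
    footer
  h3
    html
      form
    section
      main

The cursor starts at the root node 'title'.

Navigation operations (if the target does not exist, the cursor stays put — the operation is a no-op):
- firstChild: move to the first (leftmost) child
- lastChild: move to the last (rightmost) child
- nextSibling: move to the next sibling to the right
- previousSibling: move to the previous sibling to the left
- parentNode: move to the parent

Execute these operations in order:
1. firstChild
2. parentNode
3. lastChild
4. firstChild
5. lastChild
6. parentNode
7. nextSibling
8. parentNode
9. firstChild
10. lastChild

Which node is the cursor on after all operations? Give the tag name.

Answer: form

Derivation:
After 1 (firstChild): a
After 2 (parentNode): title
After 3 (lastChild): h3
After 4 (firstChild): html
After 5 (lastChild): form
After 6 (parentNode): html
After 7 (nextSibling): section
After 8 (parentNode): h3
After 9 (firstChild): html
After 10 (lastChild): form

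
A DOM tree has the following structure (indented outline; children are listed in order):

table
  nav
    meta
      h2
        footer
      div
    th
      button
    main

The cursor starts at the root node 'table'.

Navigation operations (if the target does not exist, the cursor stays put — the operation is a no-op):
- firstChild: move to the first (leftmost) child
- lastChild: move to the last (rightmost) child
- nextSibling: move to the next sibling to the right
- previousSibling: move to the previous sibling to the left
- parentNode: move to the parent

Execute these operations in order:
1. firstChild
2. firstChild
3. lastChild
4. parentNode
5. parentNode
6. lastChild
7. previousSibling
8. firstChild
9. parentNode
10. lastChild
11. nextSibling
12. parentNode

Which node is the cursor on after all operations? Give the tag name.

After 1 (firstChild): nav
After 2 (firstChild): meta
After 3 (lastChild): div
After 4 (parentNode): meta
After 5 (parentNode): nav
After 6 (lastChild): main
After 7 (previousSibling): th
After 8 (firstChild): button
After 9 (parentNode): th
After 10 (lastChild): button
After 11 (nextSibling): button (no-op, stayed)
After 12 (parentNode): th

Answer: th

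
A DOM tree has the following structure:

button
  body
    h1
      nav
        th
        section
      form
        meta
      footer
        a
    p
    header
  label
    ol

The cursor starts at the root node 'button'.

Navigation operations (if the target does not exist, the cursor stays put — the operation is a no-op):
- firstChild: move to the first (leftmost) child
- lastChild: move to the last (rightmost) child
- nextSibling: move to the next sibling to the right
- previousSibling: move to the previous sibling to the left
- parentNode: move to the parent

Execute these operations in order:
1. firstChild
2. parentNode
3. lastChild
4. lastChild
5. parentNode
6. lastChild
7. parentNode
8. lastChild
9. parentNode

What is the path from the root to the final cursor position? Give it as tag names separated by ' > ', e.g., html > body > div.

After 1 (firstChild): body
After 2 (parentNode): button
After 3 (lastChild): label
After 4 (lastChild): ol
After 5 (parentNode): label
After 6 (lastChild): ol
After 7 (parentNode): label
After 8 (lastChild): ol
After 9 (parentNode): label

Answer: button > label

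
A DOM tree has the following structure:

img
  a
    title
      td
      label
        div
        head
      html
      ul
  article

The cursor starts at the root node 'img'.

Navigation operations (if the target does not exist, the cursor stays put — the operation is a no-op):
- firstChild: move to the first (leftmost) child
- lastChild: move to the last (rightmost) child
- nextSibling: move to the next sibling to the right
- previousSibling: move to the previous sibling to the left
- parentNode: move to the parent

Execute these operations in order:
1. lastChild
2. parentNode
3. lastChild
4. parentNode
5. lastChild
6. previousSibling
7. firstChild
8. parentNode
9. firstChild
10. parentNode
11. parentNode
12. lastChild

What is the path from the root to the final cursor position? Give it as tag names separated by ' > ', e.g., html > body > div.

Answer: img > article

Derivation:
After 1 (lastChild): article
After 2 (parentNode): img
After 3 (lastChild): article
After 4 (parentNode): img
After 5 (lastChild): article
After 6 (previousSibling): a
After 7 (firstChild): title
After 8 (parentNode): a
After 9 (firstChild): title
After 10 (parentNode): a
After 11 (parentNode): img
After 12 (lastChild): article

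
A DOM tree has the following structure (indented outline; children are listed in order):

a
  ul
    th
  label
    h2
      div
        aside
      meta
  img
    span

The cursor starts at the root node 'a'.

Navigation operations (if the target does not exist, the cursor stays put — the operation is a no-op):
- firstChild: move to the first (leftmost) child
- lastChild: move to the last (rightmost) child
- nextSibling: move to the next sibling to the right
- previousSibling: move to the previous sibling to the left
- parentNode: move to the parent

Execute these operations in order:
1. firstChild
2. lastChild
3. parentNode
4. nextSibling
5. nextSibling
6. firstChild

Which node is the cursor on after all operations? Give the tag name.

After 1 (firstChild): ul
After 2 (lastChild): th
After 3 (parentNode): ul
After 4 (nextSibling): label
After 5 (nextSibling): img
After 6 (firstChild): span

Answer: span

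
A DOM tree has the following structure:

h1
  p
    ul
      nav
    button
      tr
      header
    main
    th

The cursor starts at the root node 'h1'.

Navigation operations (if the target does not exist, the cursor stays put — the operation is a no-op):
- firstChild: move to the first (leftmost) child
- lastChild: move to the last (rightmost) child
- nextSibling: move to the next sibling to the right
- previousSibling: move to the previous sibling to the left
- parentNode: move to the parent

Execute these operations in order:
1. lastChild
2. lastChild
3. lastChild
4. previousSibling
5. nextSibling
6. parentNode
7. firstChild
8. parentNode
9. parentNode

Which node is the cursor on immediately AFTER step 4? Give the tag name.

After 1 (lastChild): p
After 2 (lastChild): th
After 3 (lastChild): th (no-op, stayed)
After 4 (previousSibling): main

Answer: main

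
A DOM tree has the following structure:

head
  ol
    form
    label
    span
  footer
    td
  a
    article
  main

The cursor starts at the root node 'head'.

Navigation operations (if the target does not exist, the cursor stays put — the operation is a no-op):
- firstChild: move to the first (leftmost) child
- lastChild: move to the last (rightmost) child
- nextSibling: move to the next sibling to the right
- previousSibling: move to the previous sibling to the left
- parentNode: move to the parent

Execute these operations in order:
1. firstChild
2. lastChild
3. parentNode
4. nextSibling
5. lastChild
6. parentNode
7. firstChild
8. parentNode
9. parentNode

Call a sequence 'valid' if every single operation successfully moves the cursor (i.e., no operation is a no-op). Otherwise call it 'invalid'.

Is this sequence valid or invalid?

After 1 (firstChild): ol
After 2 (lastChild): span
After 3 (parentNode): ol
After 4 (nextSibling): footer
After 5 (lastChild): td
After 6 (parentNode): footer
After 7 (firstChild): td
After 8 (parentNode): footer
After 9 (parentNode): head

Answer: valid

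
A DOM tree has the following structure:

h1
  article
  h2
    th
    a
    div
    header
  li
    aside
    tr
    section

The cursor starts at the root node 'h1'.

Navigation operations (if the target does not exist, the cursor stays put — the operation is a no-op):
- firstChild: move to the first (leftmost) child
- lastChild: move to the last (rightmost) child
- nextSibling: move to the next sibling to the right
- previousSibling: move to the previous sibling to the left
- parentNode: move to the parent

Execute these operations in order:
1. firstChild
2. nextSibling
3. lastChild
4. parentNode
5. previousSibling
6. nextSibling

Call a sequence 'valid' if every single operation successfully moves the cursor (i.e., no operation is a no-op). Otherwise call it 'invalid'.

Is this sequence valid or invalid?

After 1 (firstChild): article
After 2 (nextSibling): h2
After 3 (lastChild): header
After 4 (parentNode): h2
After 5 (previousSibling): article
After 6 (nextSibling): h2

Answer: valid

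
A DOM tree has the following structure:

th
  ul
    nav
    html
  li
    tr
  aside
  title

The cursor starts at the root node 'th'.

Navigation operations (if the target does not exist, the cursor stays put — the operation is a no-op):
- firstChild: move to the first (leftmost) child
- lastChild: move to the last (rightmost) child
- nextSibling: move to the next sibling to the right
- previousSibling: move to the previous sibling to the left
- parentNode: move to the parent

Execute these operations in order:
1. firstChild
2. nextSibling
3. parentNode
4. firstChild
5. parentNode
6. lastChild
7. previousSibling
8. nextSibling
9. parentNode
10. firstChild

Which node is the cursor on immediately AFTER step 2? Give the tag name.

After 1 (firstChild): ul
After 2 (nextSibling): li

Answer: li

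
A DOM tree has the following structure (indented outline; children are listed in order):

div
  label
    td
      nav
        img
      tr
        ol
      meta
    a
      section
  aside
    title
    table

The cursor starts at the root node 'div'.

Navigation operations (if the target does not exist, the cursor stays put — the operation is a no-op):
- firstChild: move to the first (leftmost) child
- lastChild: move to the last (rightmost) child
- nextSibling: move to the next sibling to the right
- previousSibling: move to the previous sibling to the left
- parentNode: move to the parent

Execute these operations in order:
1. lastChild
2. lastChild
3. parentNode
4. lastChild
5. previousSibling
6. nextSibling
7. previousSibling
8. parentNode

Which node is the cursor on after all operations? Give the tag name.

Answer: aside

Derivation:
After 1 (lastChild): aside
After 2 (lastChild): table
After 3 (parentNode): aside
After 4 (lastChild): table
After 5 (previousSibling): title
After 6 (nextSibling): table
After 7 (previousSibling): title
After 8 (parentNode): aside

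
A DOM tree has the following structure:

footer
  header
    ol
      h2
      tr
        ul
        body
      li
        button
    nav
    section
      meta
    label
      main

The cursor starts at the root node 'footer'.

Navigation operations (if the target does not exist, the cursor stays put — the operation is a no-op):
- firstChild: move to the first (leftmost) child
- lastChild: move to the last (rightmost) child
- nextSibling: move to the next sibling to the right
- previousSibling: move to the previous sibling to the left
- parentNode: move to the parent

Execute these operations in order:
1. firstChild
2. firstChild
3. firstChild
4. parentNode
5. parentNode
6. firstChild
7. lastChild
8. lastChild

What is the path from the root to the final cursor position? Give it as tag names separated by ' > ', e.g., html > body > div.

Answer: footer > header > ol > li > button

Derivation:
After 1 (firstChild): header
After 2 (firstChild): ol
After 3 (firstChild): h2
After 4 (parentNode): ol
After 5 (parentNode): header
After 6 (firstChild): ol
After 7 (lastChild): li
After 8 (lastChild): button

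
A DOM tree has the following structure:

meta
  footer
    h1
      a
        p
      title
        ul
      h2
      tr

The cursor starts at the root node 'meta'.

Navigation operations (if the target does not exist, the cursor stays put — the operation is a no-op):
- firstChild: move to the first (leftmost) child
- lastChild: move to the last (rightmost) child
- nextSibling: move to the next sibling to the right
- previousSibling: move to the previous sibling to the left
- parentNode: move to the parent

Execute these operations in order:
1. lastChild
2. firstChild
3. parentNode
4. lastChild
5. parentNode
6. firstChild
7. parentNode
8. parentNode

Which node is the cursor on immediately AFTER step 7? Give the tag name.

After 1 (lastChild): footer
After 2 (firstChild): h1
After 3 (parentNode): footer
After 4 (lastChild): h1
After 5 (parentNode): footer
After 6 (firstChild): h1
After 7 (parentNode): footer

Answer: footer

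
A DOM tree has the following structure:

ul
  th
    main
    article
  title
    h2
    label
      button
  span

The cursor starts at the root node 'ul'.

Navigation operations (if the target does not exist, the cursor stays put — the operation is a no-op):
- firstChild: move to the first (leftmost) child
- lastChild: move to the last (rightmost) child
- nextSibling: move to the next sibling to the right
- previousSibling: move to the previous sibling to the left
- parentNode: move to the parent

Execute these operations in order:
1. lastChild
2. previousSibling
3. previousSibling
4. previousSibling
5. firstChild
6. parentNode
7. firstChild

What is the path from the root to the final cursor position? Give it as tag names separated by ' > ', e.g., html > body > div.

After 1 (lastChild): span
After 2 (previousSibling): title
After 3 (previousSibling): th
After 4 (previousSibling): th (no-op, stayed)
After 5 (firstChild): main
After 6 (parentNode): th
After 7 (firstChild): main

Answer: ul > th > main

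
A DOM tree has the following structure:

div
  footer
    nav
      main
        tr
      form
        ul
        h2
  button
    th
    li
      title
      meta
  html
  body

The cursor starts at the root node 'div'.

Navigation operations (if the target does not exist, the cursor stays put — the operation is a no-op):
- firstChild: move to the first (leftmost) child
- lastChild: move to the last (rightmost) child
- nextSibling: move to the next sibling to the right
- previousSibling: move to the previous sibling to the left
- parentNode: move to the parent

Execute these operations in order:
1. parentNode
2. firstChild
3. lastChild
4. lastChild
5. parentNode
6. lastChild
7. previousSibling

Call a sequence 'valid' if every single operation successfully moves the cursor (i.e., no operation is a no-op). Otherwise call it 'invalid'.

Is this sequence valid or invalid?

Answer: invalid

Derivation:
After 1 (parentNode): div (no-op, stayed)
After 2 (firstChild): footer
After 3 (lastChild): nav
After 4 (lastChild): form
After 5 (parentNode): nav
After 6 (lastChild): form
After 7 (previousSibling): main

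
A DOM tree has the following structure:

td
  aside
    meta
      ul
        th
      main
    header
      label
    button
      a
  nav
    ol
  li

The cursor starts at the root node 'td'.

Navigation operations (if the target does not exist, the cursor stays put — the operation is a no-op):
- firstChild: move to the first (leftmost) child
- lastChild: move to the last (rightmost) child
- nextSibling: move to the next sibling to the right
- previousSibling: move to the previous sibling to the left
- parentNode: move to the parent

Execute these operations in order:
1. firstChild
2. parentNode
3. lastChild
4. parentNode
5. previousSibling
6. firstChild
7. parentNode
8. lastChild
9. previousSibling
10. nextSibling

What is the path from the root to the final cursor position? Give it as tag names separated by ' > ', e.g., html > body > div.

Answer: td > li

Derivation:
After 1 (firstChild): aside
After 2 (parentNode): td
After 3 (lastChild): li
After 4 (parentNode): td
After 5 (previousSibling): td (no-op, stayed)
After 6 (firstChild): aside
After 7 (parentNode): td
After 8 (lastChild): li
After 9 (previousSibling): nav
After 10 (nextSibling): li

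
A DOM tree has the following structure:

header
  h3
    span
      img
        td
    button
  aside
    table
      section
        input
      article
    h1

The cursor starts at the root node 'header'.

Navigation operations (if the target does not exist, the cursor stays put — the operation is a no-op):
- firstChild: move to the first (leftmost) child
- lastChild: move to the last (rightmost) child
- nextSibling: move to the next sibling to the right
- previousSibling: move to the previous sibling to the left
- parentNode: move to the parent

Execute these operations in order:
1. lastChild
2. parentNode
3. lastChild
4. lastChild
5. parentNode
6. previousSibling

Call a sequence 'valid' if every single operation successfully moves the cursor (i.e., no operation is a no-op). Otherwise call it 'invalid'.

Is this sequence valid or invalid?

After 1 (lastChild): aside
After 2 (parentNode): header
After 3 (lastChild): aside
After 4 (lastChild): h1
After 5 (parentNode): aside
After 6 (previousSibling): h3

Answer: valid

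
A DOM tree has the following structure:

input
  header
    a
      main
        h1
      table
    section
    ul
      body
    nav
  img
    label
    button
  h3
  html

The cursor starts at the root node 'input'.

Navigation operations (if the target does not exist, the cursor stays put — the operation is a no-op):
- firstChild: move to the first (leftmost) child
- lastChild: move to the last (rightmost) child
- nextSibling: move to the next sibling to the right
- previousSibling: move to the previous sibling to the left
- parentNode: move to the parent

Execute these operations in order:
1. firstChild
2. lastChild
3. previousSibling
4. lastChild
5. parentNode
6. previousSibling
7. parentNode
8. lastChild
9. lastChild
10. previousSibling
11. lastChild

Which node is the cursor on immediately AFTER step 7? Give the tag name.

Answer: header

Derivation:
After 1 (firstChild): header
After 2 (lastChild): nav
After 3 (previousSibling): ul
After 4 (lastChild): body
After 5 (parentNode): ul
After 6 (previousSibling): section
After 7 (parentNode): header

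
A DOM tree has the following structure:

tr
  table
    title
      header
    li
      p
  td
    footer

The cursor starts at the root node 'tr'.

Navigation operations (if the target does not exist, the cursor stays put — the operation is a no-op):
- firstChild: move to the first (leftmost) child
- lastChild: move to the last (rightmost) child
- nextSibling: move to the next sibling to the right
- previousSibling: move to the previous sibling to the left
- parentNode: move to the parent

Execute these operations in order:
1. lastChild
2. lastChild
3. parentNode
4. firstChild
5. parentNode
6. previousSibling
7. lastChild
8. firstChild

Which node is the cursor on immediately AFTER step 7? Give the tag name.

Answer: li

Derivation:
After 1 (lastChild): td
After 2 (lastChild): footer
After 3 (parentNode): td
After 4 (firstChild): footer
After 5 (parentNode): td
After 6 (previousSibling): table
After 7 (lastChild): li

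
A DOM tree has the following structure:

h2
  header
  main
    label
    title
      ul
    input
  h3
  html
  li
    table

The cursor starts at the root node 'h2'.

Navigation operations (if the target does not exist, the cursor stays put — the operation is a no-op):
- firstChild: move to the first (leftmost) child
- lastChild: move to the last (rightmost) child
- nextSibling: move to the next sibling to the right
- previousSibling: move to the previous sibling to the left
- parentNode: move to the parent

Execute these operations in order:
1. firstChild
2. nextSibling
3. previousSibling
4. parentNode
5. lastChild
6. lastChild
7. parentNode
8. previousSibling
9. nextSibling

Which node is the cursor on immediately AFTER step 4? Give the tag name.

After 1 (firstChild): header
After 2 (nextSibling): main
After 3 (previousSibling): header
After 4 (parentNode): h2

Answer: h2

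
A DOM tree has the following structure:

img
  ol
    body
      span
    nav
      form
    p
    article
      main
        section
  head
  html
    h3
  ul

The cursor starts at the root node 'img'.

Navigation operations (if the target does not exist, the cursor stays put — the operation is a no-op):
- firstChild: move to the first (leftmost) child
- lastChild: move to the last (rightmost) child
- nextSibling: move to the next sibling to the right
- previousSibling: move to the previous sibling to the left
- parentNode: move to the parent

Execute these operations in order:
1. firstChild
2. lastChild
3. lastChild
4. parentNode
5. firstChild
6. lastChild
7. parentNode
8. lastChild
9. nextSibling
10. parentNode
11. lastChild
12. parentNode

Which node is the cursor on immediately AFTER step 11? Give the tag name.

Answer: section

Derivation:
After 1 (firstChild): ol
After 2 (lastChild): article
After 3 (lastChild): main
After 4 (parentNode): article
After 5 (firstChild): main
After 6 (lastChild): section
After 7 (parentNode): main
After 8 (lastChild): section
After 9 (nextSibling): section (no-op, stayed)
After 10 (parentNode): main
After 11 (lastChild): section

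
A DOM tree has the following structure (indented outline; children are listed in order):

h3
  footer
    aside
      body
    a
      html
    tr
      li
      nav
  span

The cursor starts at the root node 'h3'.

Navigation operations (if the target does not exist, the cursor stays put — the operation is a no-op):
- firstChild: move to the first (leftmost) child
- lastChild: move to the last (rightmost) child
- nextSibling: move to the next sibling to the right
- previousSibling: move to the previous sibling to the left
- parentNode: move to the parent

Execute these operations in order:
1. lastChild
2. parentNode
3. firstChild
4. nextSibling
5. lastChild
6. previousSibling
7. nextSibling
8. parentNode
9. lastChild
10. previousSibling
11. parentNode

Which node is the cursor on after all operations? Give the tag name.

Answer: h3

Derivation:
After 1 (lastChild): span
After 2 (parentNode): h3
After 3 (firstChild): footer
After 4 (nextSibling): span
After 5 (lastChild): span (no-op, stayed)
After 6 (previousSibling): footer
After 7 (nextSibling): span
After 8 (parentNode): h3
After 9 (lastChild): span
After 10 (previousSibling): footer
After 11 (parentNode): h3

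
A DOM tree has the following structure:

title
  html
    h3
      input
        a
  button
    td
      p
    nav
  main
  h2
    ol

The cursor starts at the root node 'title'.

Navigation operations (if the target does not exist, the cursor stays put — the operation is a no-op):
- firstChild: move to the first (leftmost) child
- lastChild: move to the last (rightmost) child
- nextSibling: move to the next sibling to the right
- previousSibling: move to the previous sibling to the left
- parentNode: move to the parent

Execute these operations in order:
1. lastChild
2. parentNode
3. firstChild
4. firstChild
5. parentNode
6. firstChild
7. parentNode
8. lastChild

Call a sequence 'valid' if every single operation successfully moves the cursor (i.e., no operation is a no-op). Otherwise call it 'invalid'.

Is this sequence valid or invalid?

After 1 (lastChild): h2
After 2 (parentNode): title
After 3 (firstChild): html
After 4 (firstChild): h3
After 5 (parentNode): html
After 6 (firstChild): h3
After 7 (parentNode): html
After 8 (lastChild): h3

Answer: valid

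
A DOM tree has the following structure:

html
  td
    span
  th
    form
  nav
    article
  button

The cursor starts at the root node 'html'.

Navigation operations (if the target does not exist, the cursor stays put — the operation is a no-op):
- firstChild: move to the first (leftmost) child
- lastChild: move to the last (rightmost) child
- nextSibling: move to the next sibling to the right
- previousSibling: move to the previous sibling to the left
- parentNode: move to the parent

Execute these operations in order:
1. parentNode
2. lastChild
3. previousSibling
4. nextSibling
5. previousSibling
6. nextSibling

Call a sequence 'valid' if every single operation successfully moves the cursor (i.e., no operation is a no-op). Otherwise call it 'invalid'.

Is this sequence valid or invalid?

Answer: invalid

Derivation:
After 1 (parentNode): html (no-op, stayed)
After 2 (lastChild): button
After 3 (previousSibling): nav
After 4 (nextSibling): button
After 5 (previousSibling): nav
After 6 (nextSibling): button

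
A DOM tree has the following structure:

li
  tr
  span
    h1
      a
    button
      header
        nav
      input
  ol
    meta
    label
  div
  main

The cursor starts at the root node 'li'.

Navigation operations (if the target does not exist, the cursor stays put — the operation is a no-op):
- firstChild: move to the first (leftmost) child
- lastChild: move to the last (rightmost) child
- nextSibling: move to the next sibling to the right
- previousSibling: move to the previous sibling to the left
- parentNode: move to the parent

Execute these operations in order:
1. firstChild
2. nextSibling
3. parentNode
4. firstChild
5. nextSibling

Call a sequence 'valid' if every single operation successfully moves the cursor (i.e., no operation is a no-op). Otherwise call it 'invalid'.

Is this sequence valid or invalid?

After 1 (firstChild): tr
After 2 (nextSibling): span
After 3 (parentNode): li
After 4 (firstChild): tr
After 5 (nextSibling): span

Answer: valid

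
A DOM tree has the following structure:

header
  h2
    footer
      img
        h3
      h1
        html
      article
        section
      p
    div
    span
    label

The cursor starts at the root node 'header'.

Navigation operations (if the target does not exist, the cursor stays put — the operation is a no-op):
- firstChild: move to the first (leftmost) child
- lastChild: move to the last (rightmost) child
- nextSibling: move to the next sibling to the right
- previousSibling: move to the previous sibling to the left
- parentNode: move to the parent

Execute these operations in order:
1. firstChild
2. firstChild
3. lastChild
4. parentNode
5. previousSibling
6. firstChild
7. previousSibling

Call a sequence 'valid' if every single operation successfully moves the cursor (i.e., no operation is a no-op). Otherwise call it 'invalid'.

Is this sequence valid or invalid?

Answer: invalid

Derivation:
After 1 (firstChild): h2
After 2 (firstChild): footer
After 3 (lastChild): p
After 4 (parentNode): footer
After 5 (previousSibling): footer (no-op, stayed)
After 6 (firstChild): img
After 7 (previousSibling): img (no-op, stayed)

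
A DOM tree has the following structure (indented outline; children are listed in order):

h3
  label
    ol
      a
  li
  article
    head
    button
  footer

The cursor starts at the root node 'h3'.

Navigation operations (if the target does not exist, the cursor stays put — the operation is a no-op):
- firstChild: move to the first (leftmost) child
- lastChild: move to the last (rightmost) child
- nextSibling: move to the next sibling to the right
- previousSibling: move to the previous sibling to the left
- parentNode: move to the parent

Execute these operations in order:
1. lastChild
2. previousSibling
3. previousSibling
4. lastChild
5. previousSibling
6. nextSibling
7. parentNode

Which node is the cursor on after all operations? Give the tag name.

After 1 (lastChild): footer
After 2 (previousSibling): article
After 3 (previousSibling): li
After 4 (lastChild): li (no-op, stayed)
After 5 (previousSibling): label
After 6 (nextSibling): li
After 7 (parentNode): h3

Answer: h3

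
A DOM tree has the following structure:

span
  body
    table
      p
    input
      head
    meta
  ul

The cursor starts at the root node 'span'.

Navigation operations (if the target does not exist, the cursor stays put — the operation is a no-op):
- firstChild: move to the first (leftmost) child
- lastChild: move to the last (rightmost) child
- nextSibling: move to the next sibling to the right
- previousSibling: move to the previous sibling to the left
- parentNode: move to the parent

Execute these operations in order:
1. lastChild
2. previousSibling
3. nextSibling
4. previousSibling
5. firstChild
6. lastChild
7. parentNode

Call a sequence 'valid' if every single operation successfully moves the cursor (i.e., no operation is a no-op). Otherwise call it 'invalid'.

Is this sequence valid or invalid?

Answer: valid

Derivation:
After 1 (lastChild): ul
After 2 (previousSibling): body
After 3 (nextSibling): ul
After 4 (previousSibling): body
After 5 (firstChild): table
After 6 (lastChild): p
After 7 (parentNode): table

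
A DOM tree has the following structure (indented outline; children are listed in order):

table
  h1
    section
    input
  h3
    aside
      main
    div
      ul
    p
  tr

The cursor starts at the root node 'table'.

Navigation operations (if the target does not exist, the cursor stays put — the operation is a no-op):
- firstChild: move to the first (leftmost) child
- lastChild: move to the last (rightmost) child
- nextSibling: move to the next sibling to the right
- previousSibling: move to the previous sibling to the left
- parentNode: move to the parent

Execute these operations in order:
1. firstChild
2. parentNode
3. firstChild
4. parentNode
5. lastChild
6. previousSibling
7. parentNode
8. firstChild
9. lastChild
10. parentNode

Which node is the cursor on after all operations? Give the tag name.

Answer: h1

Derivation:
After 1 (firstChild): h1
After 2 (parentNode): table
After 3 (firstChild): h1
After 4 (parentNode): table
After 5 (lastChild): tr
After 6 (previousSibling): h3
After 7 (parentNode): table
After 8 (firstChild): h1
After 9 (lastChild): input
After 10 (parentNode): h1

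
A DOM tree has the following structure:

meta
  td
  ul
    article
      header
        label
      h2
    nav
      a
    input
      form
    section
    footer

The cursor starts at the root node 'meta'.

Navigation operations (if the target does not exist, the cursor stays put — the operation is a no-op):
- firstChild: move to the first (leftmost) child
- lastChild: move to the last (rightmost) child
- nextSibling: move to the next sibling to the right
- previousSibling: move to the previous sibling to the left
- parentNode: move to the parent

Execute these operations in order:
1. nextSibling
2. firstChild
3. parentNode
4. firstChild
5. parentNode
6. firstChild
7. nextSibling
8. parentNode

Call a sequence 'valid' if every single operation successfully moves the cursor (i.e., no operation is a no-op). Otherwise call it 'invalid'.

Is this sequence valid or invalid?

Answer: invalid

Derivation:
After 1 (nextSibling): meta (no-op, stayed)
After 2 (firstChild): td
After 3 (parentNode): meta
After 4 (firstChild): td
After 5 (parentNode): meta
After 6 (firstChild): td
After 7 (nextSibling): ul
After 8 (parentNode): meta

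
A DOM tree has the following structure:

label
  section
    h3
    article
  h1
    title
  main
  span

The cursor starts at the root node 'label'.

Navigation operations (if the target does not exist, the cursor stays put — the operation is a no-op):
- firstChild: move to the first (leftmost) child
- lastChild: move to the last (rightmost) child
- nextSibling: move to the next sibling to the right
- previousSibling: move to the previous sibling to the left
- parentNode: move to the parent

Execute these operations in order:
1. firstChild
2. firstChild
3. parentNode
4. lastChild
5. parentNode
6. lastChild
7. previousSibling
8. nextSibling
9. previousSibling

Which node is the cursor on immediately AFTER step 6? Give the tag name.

Answer: article

Derivation:
After 1 (firstChild): section
After 2 (firstChild): h3
After 3 (parentNode): section
After 4 (lastChild): article
After 5 (parentNode): section
After 6 (lastChild): article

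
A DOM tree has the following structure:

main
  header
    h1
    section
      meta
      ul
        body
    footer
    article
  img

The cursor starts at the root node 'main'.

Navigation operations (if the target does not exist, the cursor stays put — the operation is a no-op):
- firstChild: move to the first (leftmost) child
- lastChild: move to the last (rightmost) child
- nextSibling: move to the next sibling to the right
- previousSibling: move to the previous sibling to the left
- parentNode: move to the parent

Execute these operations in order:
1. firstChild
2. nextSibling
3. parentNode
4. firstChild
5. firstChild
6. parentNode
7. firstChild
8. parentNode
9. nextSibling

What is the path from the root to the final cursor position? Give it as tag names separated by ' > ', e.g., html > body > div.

After 1 (firstChild): header
After 2 (nextSibling): img
After 3 (parentNode): main
After 4 (firstChild): header
After 5 (firstChild): h1
After 6 (parentNode): header
After 7 (firstChild): h1
After 8 (parentNode): header
After 9 (nextSibling): img

Answer: main > img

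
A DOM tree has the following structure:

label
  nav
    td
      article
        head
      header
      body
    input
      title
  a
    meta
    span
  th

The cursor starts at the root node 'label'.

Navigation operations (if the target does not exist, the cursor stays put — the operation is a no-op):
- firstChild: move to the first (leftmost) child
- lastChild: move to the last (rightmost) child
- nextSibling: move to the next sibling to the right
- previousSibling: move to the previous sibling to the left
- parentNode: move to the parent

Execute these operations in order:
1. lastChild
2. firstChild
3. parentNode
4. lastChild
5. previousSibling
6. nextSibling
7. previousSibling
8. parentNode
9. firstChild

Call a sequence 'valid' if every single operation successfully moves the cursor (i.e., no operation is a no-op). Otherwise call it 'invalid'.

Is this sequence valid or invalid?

Answer: invalid

Derivation:
After 1 (lastChild): th
After 2 (firstChild): th (no-op, stayed)
After 3 (parentNode): label
After 4 (lastChild): th
After 5 (previousSibling): a
After 6 (nextSibling): th
After 7 (previousSibling): a
After 8 (parentNode): label
After 9 (firstChild): nav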